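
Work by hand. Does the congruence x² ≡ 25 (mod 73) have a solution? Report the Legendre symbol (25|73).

1

Euler's criterion: (25/73) ≡ 25^36 (mod 73).
25^2 ≡ 41 (mod 73)
25^4 ≡ 2 (mod 73)
25^8 ≡ 4 (mod 73)
25^16 ≡ 16 (mod 73)
25^32 ≡ 37 (mod 73)
25^36 = 25^(32+4) ≡ 1 (mod 73).
Result is 1, so (25/73) = 1.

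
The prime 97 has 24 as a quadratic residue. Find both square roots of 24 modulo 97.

11, 86

97 ≡ 1 (mod 4), so we find a root by search.
Trying successive values, 11² = 121 ≡ 24 (mod 97). The other root is 97 − 11 = 86.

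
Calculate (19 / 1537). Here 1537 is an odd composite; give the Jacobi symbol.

1

Reciprocity: 19 ≡ 3 and 1537 ≡ 1 (mod 4), so (19/1537) = +(1537/19).
Reduce top mod 19: now compute (17/19).
Reciprocity: 17 ≡ 1 and 19 ≡ 3 (mod 4), so (17/19) = +(19/17).
Reduce top mod 17: now compute (2/17).
Pull out 2: since 17 ≡ 1 (mod 8), (2/17) = +1.
Reached (1/17) = 1. Collecting the sign flips along the way, the symbol is +1.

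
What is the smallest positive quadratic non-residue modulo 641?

3

(2/641) = +1, so 2 is a residue.
(3/641) = −1, so 3 is the smallest positive non-residue mod 641.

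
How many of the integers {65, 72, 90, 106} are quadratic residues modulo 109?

1

(65/109) = -1 → non-residue.
(72/109) = -1 → non-residue.
(90/109) = -1 → non-residue.
(106/109) = +1 → QR.
Total quadratic residues among the 4: 1.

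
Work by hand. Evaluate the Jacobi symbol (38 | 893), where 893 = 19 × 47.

Pull out 2: since 893 ≡ 5 (mod 8), (2/893) = -1.
Reciprocity: 19 ≡ 3 and 893 ≡ 1 (mod 4), so (19/893) = +(893/19).
Reduce top mod 19: now compute (0/19).
Top reduces to 0: gcd > 1, so the symbol is 0.

0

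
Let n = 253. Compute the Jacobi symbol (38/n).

-1

Pull out 2: since 253 ≡ 5 (mod 8), (2/253) = -1.
Reciprocity: 19 ≡ 3 and 253 ≡ 1 (mod 4), so (19/253) = +(253/19).
Reduce top mod 19: now compute (6/19).
Pull out 2: since 19 ≡ 3 (mod 8), (2/19) = -1.
Reciprocity: 3 ≡ 3 and 19 ≡ 3 (mod 4), so (3/19) = −(19/3).
Reduce top mod 3: now compute (1/3).
Reached (1/3) = 1. Collecting the sign flips along the way, the symbol is -1.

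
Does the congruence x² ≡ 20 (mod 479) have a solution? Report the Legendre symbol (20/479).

1

Pull out 2^2: since 479 ≡ 7 (mod 8), (2/479) = +1, so (2/479)^2 = +1.
Reciprocity: 5 ≡ 1 and 479 ≡ 3 (mod 4), so (5/479) = +(479/5).
Reduce top mod 5: now compute (4/5).
Pull out 2^2: since 5 ≡ 5 (mod 8), (2/5) = -1, so (2/5)^2 = +1.
Reached (1/5) = 1. Collecting the sign flips along the way, the symbol is +1.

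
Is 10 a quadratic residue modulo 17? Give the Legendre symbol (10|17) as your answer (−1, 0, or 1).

-1

Pull out 2: since 17 ≡ 1 (mod 8), (2/17) = +1.
Reciprocity: 5 ≡ 1 and 17 ≡ 1 (mod 4), so (5/17) = +(17/5).
Reduce top mod 5: now compute (2/5).
Pull out 2: since 5 ≡ 5 (mod 8), (2/5) = -1.
Reached (1/5) = 1. Collecting the sign flips along the way, the symbol is -1.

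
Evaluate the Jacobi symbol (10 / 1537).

-1

Pull out 2: since 1537 ≡ 1 (mod 8), (2/1537) = +1.
Reciprocity: 5 ≡ 1 and 1537 ≡ 1 (mod 4), so (5/1537) = +(1537/5).
Reduce top mod 5: now compute (2/5).
Pull out 2: since 5 ≡ 5 (mod 8), (2/5) = -1.
Reached (1/5) = 1. Collecting the sign flips along the way, the symbol is -1.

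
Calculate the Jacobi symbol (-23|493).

First reduce: -23 ≡ 470 (mod 493).
Pull out 2: since 493 ≡ 5 (mod 8), (2/493) = -1.
Reciprocity: 235 ≡ 3 and 493 ≡ 1 (mod 4), so (235/493) = +(493/235).
Reduce top mod 235: now compute (23/235).
Reciprocity: 23 ≡ 3 and 235 ≡ 3 (mod 4), so (23/235) = −(235/23).
Reduce top mod 23: now compute (5/23).
Reciprocity: 5 ≡ 1 and 23 ≡ 3 (mod 4), so (5/23) = +(23/5).
Reduce top mod 5: now compute (3/5).
Reciprocity: 3 ≡ 3 and 5 ≡ 1 (mod 4), so (3/5) = +(5/3).
Reduce top mod 3: now compute (2/3).
Pull out 2: since 3 ≡ 3 (mod 8), (2/3) = -1.
Reached (1/3) = 1. Collecting the sign flips along the way, the symbol is -1.

-1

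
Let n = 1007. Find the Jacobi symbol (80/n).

Pull out 2^4: since 1007 ≡ 7 (mod 8), (2/1007) = +1, so (2/1007)^4 = +1.
Reciprocity: 5 ≡ 1 and 1007 ≡ 3 (mod 4), so (5/1007) = +(1007/5).
Reduce top mod 5: now compute (2/5).
Pull out 2: since 5 ≡ 5 (mod 8), (2/5) = -1.
Reached (1/5) = 1. Collecting the sign flips along the way, the symbol is -1.

-1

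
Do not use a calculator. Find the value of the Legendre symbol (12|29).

-1

Euler's criterion: (12/29) ≡ 12^14 (mod 29).
12^2 ≡ 28 (mod 29)
12^4 ≡ 1 (mod 29)
12^8 ≡ 1 (mod 29)
12^14 = 12^(8+4+2) ≡ 28 (mod 29).
Result is 28 ≡ −1, so (12/29) = −1.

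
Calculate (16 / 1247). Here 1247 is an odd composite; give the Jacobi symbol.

1

Pull out 2^4: since 1247 ≡ 7 (mod 8), (2/1247) = +1, so (2/1247)^4 = +1.
Reached (1/1247) = 1. Collecting the sign flips along the way, the symbol is +1.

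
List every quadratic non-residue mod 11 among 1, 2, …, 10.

2,6,7,8,10

Square k = 1,…,5 (k and 11−k give the same square):
1²=1, 2²=4, 3²=9, 4²≡5, 5²≡3 (mod 11).
The residues are {1, 3, 4, 5, 9}; the non-residues are the remaining 5 nonzero classes.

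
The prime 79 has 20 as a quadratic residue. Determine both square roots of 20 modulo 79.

39, 40

Since 79 ≡ 3 (mod 4), a square root of 20 is 20^((79+1)/4) = 20^20 mod 79.
Repeated squaring: 20^2≡5, 20^4≡25, 20^8≡72, 20^16≡49 (mod 79).
20^20 = 20^(16+4) ≡ 40 (mod 79).
Check: 40² = 1600 ≡ 20 (mod 79). The two roots are 39 and 40.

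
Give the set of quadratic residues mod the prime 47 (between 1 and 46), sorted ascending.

Square k = 1,…,23 (k and 47−k give the same square):
1²=1, 2²=4, 3²=9, 4²=16, 5²=25, 6²=36, 7²≡2, 8²≡17, 9²≡34, 10²≡6, 11²≡27, 12²≡3, 13²≡28, 14²≡8, 15²≡37, 16²≡21, 17²≡7, 18²≡42, 19²≡32, 20²≡24, 21²≡18, 22²≡14, 23²≡12 (mod 47).
So the quadratic residues mod 47 are {1, 2, 3, 4, 6, 7, 8, 9, 12, 14, 16, 17, 18, 21, 24, 25, 27, 28, 32, 34, 36, 37, 42}.

1, 2, 3, 4, 6, 7, 8, 9, 12, 14, 16, 17, 18, 21, 24, 25, 27, 28, 32, 34, 36, 37, 42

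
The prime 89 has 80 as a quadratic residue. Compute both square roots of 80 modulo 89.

89 ≡ 1 (mod 4), so we find a root by search.
Trying successive values, 13² = 169 ≡ 80 (mod 89). The other root is 89 − 13 = 76.

13, 76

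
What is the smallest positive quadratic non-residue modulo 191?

(2/191) = +1, so 2 is a residue.
(3/191) = +1, so 3 is a residue.
(4/191) = +1, so 4 is a residue.
(5/191) = +1, so 5 is a residue.
(6/191) = +1, so 6 is a residue.
(7/191) = −1, so 7 is the smallest positive non-residue mod 191.

7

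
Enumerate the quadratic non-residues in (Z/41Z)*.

3 6 7 11 12 13 14 15 17 19 22 24 26 27 28 29 30 34 35 38

Square k = 1,…,20 (k and 41−k give the same square):
1²=1, 2²=4, 3²=9, 4²=16, 5²=25, 6²=36, 7²≡8, 8²≡23, 9²≡40, 10²≡18, 11²≡39, 12²≡21, 13²≡5, 14²≡32, 15²≡20, 16²≡10, 17²≡2, 18²≡37, 19²≡33, 20²≡31 (mod 41).
The residues are {1, 2, 4, 5, 8, 9, 10, 16, 18, 20, 21, 23, 25, 31, 32, 33, 36, 37, 39, 40}; the non-residues are the remaining 20 nonzero classes.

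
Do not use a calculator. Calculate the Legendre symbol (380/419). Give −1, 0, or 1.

Euler's criterion: (380/419) ≡ 380^209 (mod 419).
380^2 ≡ 264 (mod 419)
380^4 ≡ 142 (mod 419)
380^8 ≡ 52 (mod 419)
380^16 ≡ 190 (mod 419)
380^32 ≡ 66 (mod 419)
380^64 ≡ 166 (mod 419)
380^128 ≡ 321 (mod 419)
380^209 = 380^(128+64+16+1) ≡ 418 (mod 419).
Result is 418 ≡ −1, so (380/419) = −1.

-1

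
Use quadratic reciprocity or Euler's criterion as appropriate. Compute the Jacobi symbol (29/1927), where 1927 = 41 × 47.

Reciprocity: 29 ≡ 1 and 1927 ≡ 3 (mod 4), so (29/1927) = +(1927/29).
Reduce top mod 29: now compute (13/29).
Reciprocity: 13 ≡ 1 and 29 ≡ 1 (mod 4), so (13/29) = +(29/13).
Reduce top mod 13: now compute (3/13).
Reciprocity: 3 ≡ 3 and 13 ≡ 1 (mod 4), so (3/13) = +(13/3).
Reduce top mod 3: now compute (1/3).
Reached (1/3) = 1. Collecting the sign flips along the way, the symbol is +1.

1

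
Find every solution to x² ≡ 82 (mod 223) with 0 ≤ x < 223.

64, 159

Since 223 ≡ 3 (mod 4), a square root of 82 is 82^((223+1)/4) = 82^56 mod 223.
Repeated squaring: 82^2≡34, 82^4≡41, 82^8≡120, 82^16≡128, 82^32≡105 (mod 223).
82^56 = 82^(32+16+8) ≡ 64 (mod 223).
Check: 64² = 4096 ≡ 82 (mod 223). The two roots are 64 and 159.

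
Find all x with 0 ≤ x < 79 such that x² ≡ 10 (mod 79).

Since 79 ≡ 3 (mod 4), a square root of 10 is 10^((79+1)/4) = 10^20 mod 79.
Repeated squaring: 10^2≡21, 10^4≡46, 10^8≡62, 10^16≡52 (mod 79).
10^20 = 10^(16+4) ≡ 22 (mod 79).
Check: 22² = 484 ≡ 10 (mod 79). The two roots are 22 and 57.

22, 57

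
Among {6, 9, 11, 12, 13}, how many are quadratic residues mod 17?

(6/17) = -1 → non-residue.
(9/17) = +1 → QR.
(11/17) = -1 → non-residue.
(12/17) = -1 → non-residue.
(13/17) = +1 → QR.
Total quadratic residues among the 5: 2.

2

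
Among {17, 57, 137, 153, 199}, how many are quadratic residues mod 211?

(17/211) = -1 → non-residue.
(57/211) = -1 → non-residue.
(137/211) = +1 → QR.
(153/211) = -1 → non-residue.
(199/211) = +1 → QR.
Total quadratic residues among the 5: 2.

2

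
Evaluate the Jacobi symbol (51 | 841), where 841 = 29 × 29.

1

Reciprocity: 51 ≡ 3 and 841 ≡ 1 (mod 4), so (51/841) = +(841/51).
Reduce top mod 51: now compute (25/51).
Reciprocity: 25 ≡ 1 and 51 ≡ 3 (mod 4), so (25/51) = +(51/25).
Reduce top mod 25: now compute (1/25).
Reached (1/25) = 1. Collecting the sign flips along the way, the symbol is +1.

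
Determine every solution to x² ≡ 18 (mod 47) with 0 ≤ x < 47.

21, 26

Since 47 ≡ 3 (mod 4), a square root of 18 is 18^((47+1)/4) = 18^12 mod 47.
Repeated squaring: 18^2≡42, 18^4≡25, 18^8≡14 (mod 47).
18^12 = 18^(8+4) ≡ 21 (mod 47).
Check: 21² = 441 ≡ 18 (mod 47). The two roots are 21 and 26.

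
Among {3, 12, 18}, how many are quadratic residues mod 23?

3

(3/23) = +1 → QR.
(12/23) = +1 → QR.
(18/23) = +1 → QR.
Total quadratic residues among the 3: 3.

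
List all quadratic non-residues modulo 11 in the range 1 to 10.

2 6 7 8 10

Square k = 1,…,5 (k and 11−k give the same square):
1²=1, 2²=4, 3²=9, 4²≡5, 5²≡3 (mod 11).
The residues are {1, 3, 4, 5, 9}; the non-residues are the remaining 5 nonzero classes.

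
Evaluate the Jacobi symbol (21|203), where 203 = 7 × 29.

0

Reciprocity: 21 ≡ 1 and 203 ≡ 3 (mod 4), so (21/203) = +(203/21).
Reduce top mod 21: now compute (14/21).
Pull out 2: since 21 ≡ 5 (mod 8), (2/21) = -1.
Reciprocity: 7 ≡ 3 and 21 ≡ 1 (mod 4), so (7/21) = +(21/7).
Reduce top mod 7: now compute (0/7).
Top reduces to 0: gcd > 1, so the symbol is 0.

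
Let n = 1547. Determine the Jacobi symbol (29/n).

Reciprocity: 29 ≡ 1 and 1547 ≡ 3 (mod 4), so (29/1547) = +(1547/29).
Reduce top mod 29: now compute (10/29).
Pull out 2: since 29 ≡ 5 (mod 8), (2/29) = -1.
Reciprocity: 5 ≡ 1 and 29 ≡ 1 (mod 4), so (5/29) = +(29/5).
Reduce top mod 5: now compute (4/5).
Pull out 2^2: since 5 ≡ 5 (mod 8), (2/5) = -1, so (2/5)^2 = +1.
Reached (1/5) = 1. Collecting the sign flips along the way, the symbol is -1.

-1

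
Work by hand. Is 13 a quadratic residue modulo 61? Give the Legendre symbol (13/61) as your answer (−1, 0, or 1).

1

Reciprocity: 13 ≡ 1 and 61 ≡ 1 (mod 4), so (13/61) = +(61/13).
Reduce top mod 13: now compute (9/13).
Reciprocity: 9 ≡ 1 and 13 ≡ 1 (mod 4), so (9/13) = +(13/9).
Reduce top mod 9: now compute (4/9).
Pull out 2^2: since 9 ≡ 1 (mod 8), (2/9) = +1, so (2/9)^2 = +1.
Reached (1/9) = 1. Collecting the sign flips along the way, the symbol is +1.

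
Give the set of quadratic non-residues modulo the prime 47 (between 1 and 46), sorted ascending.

Square k = 1,…,23 (k and 47−k give the same square):
1²=1, 2²=4, 3²=9, 4²=16, 5²=25, 6²=36, 7²≡2, 8²≡17, 9²≡34, 10²≡6, 11²≡27, 12²≡3, 13²≡28, 14²≡8, 15²≡37, 16²≡21, 17²≡7, 18²≡42, 19²≡32, 20²≡24, 21²≡18, 22²≡14, 23²≡12 (mod 47).
The residues are {1, 2, 3, 4, 6, 7, 8, 9, 12, 14, 16, 17, 18, 21, 24, 25, 27, 28, 32, 34, 36, 37, 42}; the non-residues are the remaining 23 nonzero classes.

5 10 11 13 15 19 20 22 23 26 29 30 31 33 35 38 39 40 41 43 44 45 46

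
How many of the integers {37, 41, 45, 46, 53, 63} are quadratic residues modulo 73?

3

(37/73) = +1 → QR.
(41/73) = +1 → QR.
(45/73) = -1 → non-residue.
(46/73) = +1 → QR.
(53/73) = -1 → non-residue.
(63/73) = -1 → non-residue.
Total quadratic residues among the 6: 3.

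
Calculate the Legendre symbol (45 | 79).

1

Reciprocity: 45 ≡ 1 and 79 ≡ 3 (mod 4), so (45/79) = +(79/45).
Reduce top mod 45: now compute (34/45).
Pull out 2: since 45 ≡ 5 (mod 8), (2/45) = -1.
Reciprocity: 17 ≡ 1 and 45 ≡ 1 (mod 4), so (17/45) = +(45/17).
Reduce top mod 17: now compute (11/17).
Reciprocity: 11 ≡ 3 and 17 ≡ 1 (mod 4), so (11/17) = +(17/11).
Reduce top mod 11: now compute (6/11).
Pull out 2: since 11 ≡ 3 (mod 8), (2/11) = -1.
Reciprocity: 3 ≡ 3 and 11 ≡ 3 (mod 4), so (3/11) = −(11/3).
Reduce top mod 3: now compute (2/3).
Pull out 2: since 3 ≡ 3 (mod 8), (2/3) = -1.
Reached (1/3) = 1. Collecting the sign flips along the way, the symbol is +1.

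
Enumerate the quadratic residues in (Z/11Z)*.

Square k = 1,…,5 (k and 11−k give the same square):
1²=1, 2²=4, 3²=9, 4²≡5, 5²≡3 (mod 11).
So the quadratic residues mod 11 are {1, 3, 4, 5, 9}.

1, 3, 4, 5, 9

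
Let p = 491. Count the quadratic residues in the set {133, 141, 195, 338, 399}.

3

(133/491) = +1 → QR.
(141/491) = -1 → non-residue.
(195/491) = +1 → QR.
(338/491) = -1 → non-residue.
(399/491) = +1 → QR.
Total quadratic residues among the 5: 3.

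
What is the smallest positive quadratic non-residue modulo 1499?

(2/1499) = −1, so 2 is the smallest positive non-residue mod 1499.

2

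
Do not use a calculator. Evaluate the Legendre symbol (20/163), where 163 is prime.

-1

Euler's criterion: (20/163) ≡ 20^81 (mod 163).
20^2 ≡ 74 (mod 163)
20^4 ≡ 97 (mod 163)
20^8 ≡ 118 (mod 163)
20^16 ≡ 69 (mod 163)
20^32 ≡ 34 (mod 163)
20^64 ≡ 15 (mod 163)
20^81 = 20^(64+16+1) ≡ 162 (mod 163).
Result is 162 ≡ −1, so (20/163) = −1.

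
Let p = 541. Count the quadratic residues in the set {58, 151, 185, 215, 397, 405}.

(58/541) = +1 → QR.
(151/541) = +1 → QR.
(185/541) = -1 → non-residue.
(215/541) = +1 → QR.
(397/541) = +1 → QR.
(405/541) = +1 → QR.
Total quadratic residues among the 6: 5.

5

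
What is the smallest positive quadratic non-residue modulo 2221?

(2/2221) = −1, so 2 is the smallest positive non-residue mod 2221.

2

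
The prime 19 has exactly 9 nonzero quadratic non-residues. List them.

2 3 8 10 12 13 14 15 18

Square k = 1,…,9 (k and 19−k give the same square):
1²=1, 2²=4, 3²=9, 4²=16, 5²≡6, 6²≡17, 7²≡11, 8²≡7, 9²≡5 (mod 19).
The residues are {1, 4, 5, 6, 7, 9, 11, 16, 17}; the non-residues are the remaining 9 nonzero classes.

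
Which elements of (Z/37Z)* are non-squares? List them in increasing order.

2, 5, 6, 8, 13, 14, 15, 17, 18, 19, 20, 22, 23, 24, 29, 31, 32, 35

Square k = 1,…,18 (k and 37−k give the same square):
1²=1, 2²=4, 3²=9, 4²=16, 5²=25, 6²=36, 7²≡12, 8²≡27, 9²≡7, 10²≡26, 11²≡10, 12²≡33, 13²≡21, 14²≡11, 15²≡3, 16²≡34, 17²≡30, 18²≡28 (mod 37).
The residues are {1, 3, 4, 7, 9, 10, 11, 12, 16, 21, 25, 26, 27, 28, 30, 33, 34, 36}; the non-residues are the remaining 18 nonzero classes.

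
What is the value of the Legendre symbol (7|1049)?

-1

Euler's criterion: (7/1049) ≡ 7^524 (mod 1049).
7^2 ≡ 49 (mod 1049)
7^4 ≡ 303 (mod 1049)
7^8 ≡ 546 (mod 1049)
7^16 ≡ 200 (mod 1049)
7^32 ≡ 138 (mod 1049)
7^64 ≡ 162 (mod 1049)
7^128 ≡ 19 (mod 1049)
7^256 ≡ 361 (mod 1049)
7^512 ≡ 245 (mod 1049)
7^524 = 7^(512+8+4) ≡ 1048 (mod 1049).
Result is 1048 ≡ −1, so (7/1049) = −1.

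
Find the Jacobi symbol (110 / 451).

0

Pull out 2: since 451 ≡ 3 (mod 8), (2/451) = -1.
Reciprocity: 55 ≡ 3 and 451 ≡ 3 (mod 4), so (55/451) = −(451/55).
Reduce top mod 55: now compute (11/55).
Reciprocity: 11 ≡ 3 and 55 ≡ 3 (mod 4), so (11/55) = −(55/11).
Reduce top mod 11: now compute (0/11).
Top reduces to 0: gcd > 1, so the symbol is 0.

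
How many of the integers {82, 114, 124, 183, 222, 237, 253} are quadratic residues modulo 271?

(82/271) = +1 → QR.
(114/271) = +1 → QR.
(124/271) = +1 → QR.
(183/271) = -1 → non-residue.
(222/271) = -1 → non-residue.
(237/271) = -1 → non-residue.
(253/271) = -1 → non-residue.
Total quadratic residues among the 7: 3.

3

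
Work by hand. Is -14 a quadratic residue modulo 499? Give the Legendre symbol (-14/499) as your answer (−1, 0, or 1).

-1

First reduce: -14 ≡ 485 (mod 499).
Reciprocity: 485 ≡ 1 and 499 ≡ 3 (mod 4), so (485/499) = +(499/485).
Reduce top mod 485: now compute (14/485).
Pull out 2: since 485 ≡ 5 (mod 8), (2/485) = -1.
Reciprocity: 7 ≡ 3 and 485 ≡ 1 (mod 4), so (7/485) = +(485/7).
Reduce top mod 7: now compute (2/7).
Pull out 2: since 7 ≡ 7 (mod 8), (2/7) = +1.
Reached (1/7) = 1. Collecting the sign flips along the way, the symbol is -1.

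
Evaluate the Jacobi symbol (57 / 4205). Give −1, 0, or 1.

Reciprocity: 57 ≡ 1 and 4205 ≡ 1 (mod 4), so (57/4205) = +(4205/57).
Reduce top mod 57: now compute (44/57).
Pull out 2^2: since 57 ≡ 1 (mod 8), (2/57) = +1, so (2/57)^2 = +1.
Reciprocity: 11 ≡ 3 and 57 ≡ 1 (mod 4), so (11/57) = +(57/11).
Reduce top mod 11: now compute (2/11).
Pull out 2: since 11 ≡ 3 (mod 8), (2/11) = -1.
Reached (1/11) = 1. Collecting the sign flips along the way, the symbol is -1.

-1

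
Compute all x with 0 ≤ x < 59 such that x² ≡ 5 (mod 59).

8, 51

Since 59 ≡ 3 (mod 4), a square root of 5 is 5^((59+1)/4) = 5^15 mod 59.
Repeated squaring: 5^2≡25, 5^4≡35, 5^8≡45 (mod 59).
5^15 = 5^(8+4+2+1) ≡ 51 (mod 59).
Check: 51² = 2601 ≡ 5 (mod 59). The two roots are 8 and 51.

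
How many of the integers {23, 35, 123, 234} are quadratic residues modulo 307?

1

(23/307) = -1 → non-residue.
(35/307) = -1 → non-residue.
(123/307) = -1 → non-residue.
(234/307) = +1 → QR.
Total quadratic residues among the 4: 1.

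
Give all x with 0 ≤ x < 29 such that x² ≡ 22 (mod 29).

14, 15

29 ≡ 1 (mod 4), so we find a root by search.
Trying successive values, 14² = 196 ≡ 22 (mod 29). The other root is 29 − 14 = 15.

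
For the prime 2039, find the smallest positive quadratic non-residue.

7

(2/2039) = +1, so 2 is a residue.
(3/2039) = +1, so 3 is a residue.
(4/2039) = +1, so 4 is a residue.
(5/2039) = +1, so 5 is a residue.
(6/2039) = +1, so 6 is a residue.
(7/2039) = −1, so 7 is the smallest positive non-residue mod 2039.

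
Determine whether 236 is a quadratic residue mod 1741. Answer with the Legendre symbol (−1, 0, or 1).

-1

Pull out 2^2: since 1741 ≡ 5 (mod 8), (2/1741) = -1, so (2/1741)^2 = +1.
Reciprocity: 59 ≡ 3 and 1741 ≡ 1 (mod 4), so (59/1741) = +(1741/59).
Reduce top mod 59: now compute (30/59).
Pull out 2: since 59 ≡ 3 (mod 8), (2/59) = -1.
Reciprocity: 15 ≡ 3 and 59 ≡ 3 (mod 4), so (15/59) = −(59/15).
Reduce top mod 15: now compute (14/15).
Pull out 2: since 15 ≡ 7 (mod 8), (2/15) = +1.
Reciprocity: 7 ≡ 3 and 15 ≡ 3 (mod 4), so (7/15) = −(15/7).
Reduce top mod 7: now compute (1/7).
Reached (1/7) = 1. Collecting the sign flips along the way, the symbol is -1.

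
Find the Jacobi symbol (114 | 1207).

Pull out 2: since 1207 ≡ 7 (mod 8), (2/1207) = +1.
Reciprocity: 57 ≡ 1 and 1207 ≡ 3 (mod 4), so (57/1207) = +(1207/57).
Reduce top mod 57: now compute (10/57).
Pull out 2: since 57 ≡ 1 (mod 8), (2/57) = +1.
Reciprocity: 5 ≡ 1 and 57 ≡ 1 (mod 4), so (5/57) = +(57/5).
Reduce top mod 5: now compute (2/5).
Pull out 2: since 5 ≡ 5 (mod 8), (2/5) = -1.
Reached (1/5) = 1. Collecting the sign flips along the way, the symbol is -1.

-1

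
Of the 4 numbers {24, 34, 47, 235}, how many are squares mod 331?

1

(24/331) = +1 → QR.
(34/331) = -1 → non-residue.
(47/331) = -1 → non-residue.
(235/331) = -1 → non-residue.
Total quadratic residues among the 4: 1.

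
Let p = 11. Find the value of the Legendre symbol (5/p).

1

Euler's criterion: (5/11) ≡ 5^5 (mod 11).
5^2 ≡ 3 (mod 11)
5^4 ≡ 9 (mod 11)
5^5 = 5^(4+1) ≡ 1 (mod 11).
Result is 1, so (5/11) = 1.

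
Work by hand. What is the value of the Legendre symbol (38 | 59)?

-1

Pull out 2: since 59 ≡ 3 (mod 8), (2/59) = -1.
Reciprocity: 19 ≡ 3 and 59 ≡ 3 (mod 4), so (19/59) = −(59/19).
Reduce top mod 19: now compute (2/19).
Pull out 2: since 19 ≡ 3 (mod 8), (2/19) = -1.
Reached (1/19) = 1. Collecting the sign flips along the way, the symbol is -1.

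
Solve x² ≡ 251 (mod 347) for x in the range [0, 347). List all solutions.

Since 347 ≡ 3 (mod 4), a square root of 251 is 251^((347+1)/4) = 251^87 mod 347.
Repeated squaring: 251^2≡194, 251^4≡160, 251^8≡269, 251^16≡185, 251^32≡219, 251^64≡75 (mod 347).
251^87 = 251^(64+16+4+2+1) ≡ 61 (mod 347).
Check: 61² = 3721 ≡ 251 (mod 347). The two roots are 61 and 286.

61, 286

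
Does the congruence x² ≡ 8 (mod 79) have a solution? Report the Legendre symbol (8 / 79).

Euler's criterion: (8/79) ≡ 8^39 (mod 79).
8^2 ≡ 64 (mod 79)
8^4 ≡ 67 (mod 79)
8^8 ≡ 65 (mod 79)
8^16 ≡ 38 (mod 79)
8^32 ≡ 22 (mod 79)
8^39 = 8^(32+4+2+1) ≡ 1 (mod 79).
Result is 1, so (8/79) = 1.

1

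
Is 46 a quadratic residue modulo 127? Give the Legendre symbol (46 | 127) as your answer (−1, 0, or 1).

Euler's criterion: (46/127) ≡ 46^63 (mod 127).
46^2 ≡ 84 (mod 127)
46^4 ≡ 71 (mod 127)
46^8 ≡ 88 (mod 127)
46^16 ≡ 124 (mod 127)
46^32 ≡ 9 (mod 127)
46^63 = 46^(32+16+8+4+2+1) ≡ 126 (mod 127).
Result is 126 ≡ −1, so (46/127) = −1.

-1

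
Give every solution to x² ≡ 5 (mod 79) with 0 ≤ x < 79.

Since 79 ≡ 3 (mod 4), a square root of 5 is 5^((79+1)/4) = 5^20 mod 79.
Repeated squaring: 5^2≡25, 5^4≡72, 5^8≡49, 5^16≡31 (mod 79).
5^20 = 5^(16+4) ≡ 20 (mod 79).
Check: 20² = 400 ≡ 5 (mod 79). The two roots are 20 and 59.

20, 59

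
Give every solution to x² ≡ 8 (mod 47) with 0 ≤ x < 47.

Since 47 ≡ 3 (mod 4), a square root of 8 is 8^((47+1)/4) = 8^12 mod 47.
Repeated squaring: 8^2≡17, 8^4≡7, 8^8≡2 (mod 47).
8^12 = 8^(8+4) ≡ 14 (mod 47).
Check: 14² = 196 ≡ 8 (mod 47). The two roots are 14 and 33.

14, 33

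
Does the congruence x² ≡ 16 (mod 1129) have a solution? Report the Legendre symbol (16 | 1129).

1

Pull out 2^4: since 1129 ≡ 1 (mod 8), (2/1129) = +1, so (2/1129)^4 = +1.
Reached (1/1129) = 1. Collecting the sign flips along the way, the symbol is +1.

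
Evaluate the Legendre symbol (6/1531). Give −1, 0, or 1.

1

Pull out 2: since 1531 ≡ 3 (mod 8), (2/1531) = -1.
Reciprocity: 3 ≡ 3 and 1531 ≡ 3 (mod 4), so (3/1531) = −(1531/3).
Reduce top mod 3: now compute (1/3).
Reached (1/3) = 1. Collecting the sign flips along the way, the symbol is +1.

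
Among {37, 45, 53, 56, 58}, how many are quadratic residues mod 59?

2

(37/59) = -1 → non-residue.
(45/59) = +1 → QR.
(53/59) = +1 → QR.
(56/59) = -1 → non-residue.
(58/59) = -1 → non-residue.
Total quadratic residues among the 5: 2.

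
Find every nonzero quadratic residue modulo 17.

1,2,4,8,9,13,15,16

Square k = 1,…,8 (k and 17−k give the same square):
1²=1, 2²=4, 3²=9, 4²=16, 5²≡8, 6²≡2, 7²≡15, 8²≡13 (mod 17).
So the quadratic residues mod 17 are {1, 2, 4, 8, 9, 13, 15, 16}.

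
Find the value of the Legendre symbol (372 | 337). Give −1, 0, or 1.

First reduce: 372 ≡ 35 (mod 337).
Reciprocity: 35 ≡ 3 and 337 ≡ 1 (mod 4), so (35/337) = +(337/35).
Reduce top mod 35: now compute (22/35).
Pull out 2: since 35 ≡ 3 (mod 8), (2/35) = -1.
Reciprocity: 11 ≡ 3 and 35 ≡ 3 (mod 4), so (11/35) = −(35/11).
Reduce top mod 11: now compute (2/11).
Pull out 2: since 11 ≡ 3 (mod 8), (2/11) = -1.
Reached (1/11) = 1. Collecting the sign flips along the way, the symbol is -1.

-1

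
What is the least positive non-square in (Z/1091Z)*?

(2/1091) = −1, so 2 is the smallest positive non-residue mod 1091.

2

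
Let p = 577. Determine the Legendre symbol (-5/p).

-1

First reduce: -5 ≡ 572 (mod 577).
Pull out 2^2: since 577 ≡ 1 (mod 8), (2/577) = +1, so (2/577)^2 = +1.
Reciprocity: 143 ≡ 3 and 577 ≡ 1 (mod 4), so (143/577) = +(577/143).
Reduce top mod 143: now compute (5/143).
Reciprocity: 5 ≡ 1 and 143 ≡ 3 (mod 4), so (5/143) = +(143/5).
Reduce top mod 5: now compute (3/5).
Reciprocity: 3 ≡ 3 and 5 ≡ 1 (mod 4), so (3/5) = +(5/3).
Reduce top mod 3: now compute (2/3).
Pull out 2: since 3 ≡ 3 (mod 8), (2/3) = -1.
Reached (1/3) = 1. Collecting the sign flips along the way, the symbol is -1.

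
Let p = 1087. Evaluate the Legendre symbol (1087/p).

0

First reduce: 1087 ≡ 0 (mod 1087).
Top reduces to 0: gcd > 1, so the symbol is 0.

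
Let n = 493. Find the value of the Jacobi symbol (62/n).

Pull out 2: since 493 ≡ 5 (mod 8), (2/493) = -1.
Reciprocity: 31 ≡ 3 and 493 ≡ 1 (mod 4), so (31/493) = +(493/31).
Reduce top mod 31: now compute (28/31).
Pull out 2^2: since 31 ≡ 7 (mod 8), (2/31) = +1, so (2/31)^2 = +1.
Reciprocity: 7 ≡ 3 and 31 ≡ 3 (mod 4), so (7/31) = −(31/7).
Reduce top mod 7: now compute (3/7).
Reciprocity: 3 ≡ 3 and 7 ≡ 3 (mod 4), so (3/7) = −(7/3).
Reduce top mod 3: now compute (1/3).
Reached (1/3) = 1. Collecting the sign flips along the way, the symbol is -1.

-1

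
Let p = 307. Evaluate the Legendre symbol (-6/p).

-1

First reduce: -6 ≡ 301 (mod 307).
Reciprocity: 301 ≡ 1 and 307 ≡ 3 (mod 4), so (301/307) = +(307/301).
Reduce top mod 301: now compute (6/301).
Pull out 2: since 301 ≡ 5 (mod 8), (2/301) = -1.
Reciprocity: 3 ≡ 3 and 301 ≡ 1 (mod 4), so (3/301) = +(301/3).
Reduce top mod 3: now compute (1/3).
Reached (1/3) = 1. Collecting the sign flips along the way, the symbol is -1.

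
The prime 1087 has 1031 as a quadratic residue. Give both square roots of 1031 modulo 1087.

383, 704

Since 1087 ≡ 3 (mod 4), a square root of 1031 is 1031^((1087+1)/4) = 1031^272 mod 1087.
Repeated squaring: 1031^2≡962, 1031^4≡407, 1031^8≡425, 1031^16≡183, 1031^32≡879, 1031^64≡871, 1031^128≡1002, 1031^256≡703 (mod 1087).
1031^272 = 1031^(256+16) ≡ 383 (mod 1087).
Check: 383² = 146689 ≡ 1031 (mod 1087). The two roots are 383 and 704.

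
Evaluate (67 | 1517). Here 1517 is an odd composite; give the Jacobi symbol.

Reciprocity: 67 ≡ 3 and 1517 ≡ 1 (mod 4), so (67/1517) = +(1517/67).
Reduce top mod 67: now compute (43/67).
Reciprocity: 43 ≡ 3 and 67 ≡ 3 (mod 4), so (43/67) = −(67/43).
Reduce top mod 43: now compute (24/43).
Pull out 2^3: since 43 ≡ 3 (mod 8), (2/43) = -1, so (2/43)^3 = -1.
Reciprocity: 3 ≡ 3 and 43 ≡ 3 (mod 4), so (3/43) = −(43/3).
Reduce top mod 3: now compute (1/3).
Reached (1/3) = 1. Collecting the sign flips along the way, the symbol is -1.

-1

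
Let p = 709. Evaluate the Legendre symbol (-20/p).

First reduce: -20 ≡ 689 (mod 709).
Reciprocity: 689 ≡ 1 and 709 ≡ 1 (mod 4), so (689/709) = +(709/689).
Reduce top mod 689: now compute (20/689).
Pull out 2^2: since 689 ≡ 1 (mod 8), (2/689) = +1, so (2/689)^2 = +1.
Reciprocity: 5 ≡ 1 and 689 ≡ 1 (mod 4), so (5/689) = +(689/5).
Reduce top mod 5: now compute (4/5).
Pull out 2^2: since 5 ≡ 5 (mod 8), (2/5) = -1, so (2/5)^2 = +1.
Reached (1/5) = 1. Collecting the sign flips along the way, the symbol is +1.

1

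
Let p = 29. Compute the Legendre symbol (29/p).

0

First reduce: 29 ≡ 0 (mod 29).
Top reduces to 0: gcd > 1, so the symbol is 0.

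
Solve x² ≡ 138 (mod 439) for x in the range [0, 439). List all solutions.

Since 439 ≡ 3 (mod 4), a square root of 138 is 138^((439+1)/4) = 138^110 mod 439.
Repeated squaring: 138^2≡167, 138^4≡232, 138^8≡266, 138^16≡77, 138^32≡222, 138^64≡116 (mod 439).
138^110 = 138^(64+32+8+4+2) ≡ 160 (mod 439).
Check: 160² = 25600 ≡ 138 (mod 439). The two roots are 160 and 279.

160, 279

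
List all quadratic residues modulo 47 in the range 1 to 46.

Square k = 1,…,23 (k and 47−k give the same square):
1²=1, 2²=4, 3²=9, 4²=16, 5²=25, 6²=36, 7²≡2, 8²≡17, 9²≡34, 10²≡6, 11²≡27, 12²≡3, 13²≡28, 14²≡8, 15²≡37, 16²≡21, 17²≡7, 18²≡42, 19²≡32, 20²≡24, 21²≡18, 22²≡14, 23²≡12 (mod 47).
So the quadratic residues mod 47 are {1, 2, 3, 4, 6, 7, 8, 9, 12, 14, 16, 17, 18, 21, 24, 25, 27, 28, 32, 34, 36, 37, 42}.

1, 2, 3, 4, 6, 7, 8, 9, 12, 14, 16, 17, 18, 21, 24, 25, 27, 28, 32, 34, 36, 37, 42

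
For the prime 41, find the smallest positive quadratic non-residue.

(2/41) = +1, so 2 is a residue.
(3/41) = −1, so 3 is the smallest positive non-residue mod 41.

3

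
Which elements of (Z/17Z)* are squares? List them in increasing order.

1, 2, 4, 8, 9, 13, 15, 16

Square k = 1,…,8 (k and 17−k give the same square):
1²=1, 2²=4, 3²=9, 4²=16, 5²≡8, 6²≡2, 7²≡15, 8²≡13 (mod 17).
So the quadratic residues mod 17 are {1, 2, 4, 8, 9, 13, 15, 16}.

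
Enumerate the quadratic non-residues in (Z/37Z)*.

2, 5, 6, 8, 13, 14, 15, 17, 18, 19, 20, 22, 23, 24, 29, 31, 32, 35

Square k = 1,…,18 (k and 37−k give the same square):
1²=1, 2²=4, 3²=9, 4²=16, 5²=25, 6²=36, 7²≡12, 8²≡27, 9²≡7, 10²≡26, 11²≡10, 12²≡33, 13²≡21, 14²≡11, 15²≡3, 16²≡34, 17²≡30, 18²≡28 (mod 37).
The residues are {1, 3, 4, 7, 9, 10, 11, 12, 16, 21, 25, 26, 27, 28, 30, 33, 34, 36}; the non-residues are the remaining 18 nonzero classes.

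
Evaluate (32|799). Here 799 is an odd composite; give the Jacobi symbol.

1

Pull out 2^5: since 799 ≡ 7 (mod 8), (2/799) = +1, so (2/799)^5 = +1.
Reached (1/799) = 1. Collecting the sign flips along the way, the symbol is +1.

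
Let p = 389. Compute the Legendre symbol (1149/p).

-1

Euler's criterion: (1149/389) ≡ 371^194 (mod 389).
371^2 ≡ 324 (mod 389)
371^4 ≡ 335 (mod 389)
371^8 ≡ 193 (mod 389)
371^16 ≡ 294 (mod 389)
371^32 ≡ 78 (mod 389)
371^64 ≡ 249 (mod 389)
371^128 ≡ 150 (mod 389)
371^194 = 371^(128+64+2) ≡ 388 (mod 389).
Result is 388 ≡ −1, so (1149/389) = −1.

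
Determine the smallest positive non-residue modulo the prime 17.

(2/17) = +1, so 2 is a residue.
(3/17) = −1, so 3 is the smallest positive non-residue mod 17.

3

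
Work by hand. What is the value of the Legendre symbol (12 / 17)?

-1

Pull out 2^2: since 17 ≡ 1 (mod 8), (2/17) = +1, so (2/17)^2 = +1.
Reciprocity: 3 ≡ 3 and 17 ≡ 1 (mod 4), so (3/17) = +(17/3).
Reduce top mod 3: now compute (2/3).
Pull out 2: since 3 ≡ 3 (mod 8), (2/3) = -1.
Reached (1/3) = 1. Collecting the sign flips along the way, the symbol is -1.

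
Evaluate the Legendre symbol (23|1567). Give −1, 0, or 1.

-1

Reciprocity: 23 ≡ 3 and 1567 ≡ 3 (mod 4), so (23/1567) = −(1567/23).
Reduce top mod 23: now compute (3/23).
Reciprocity: 3 ≡ 3 and 23 ≡ 3 (mod 4), so (3/23) = −(23/3).
Reduce top mod 3: now compute (2/3).
Pull out 2: since 3 ≡ 3 (mod 8), (2/3) = -1.
Reached (1/3) = 1. Collecting the sign flips along the way, the symbol is -1.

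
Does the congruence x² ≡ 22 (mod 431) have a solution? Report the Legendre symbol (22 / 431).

Pull out 2: since 431 ≡ 7 (mod 8), (2/431) = +1.
Reciprocity: 11 ≡ 3 and 431 ≡ 3 (mod 4), so (11/431) = −(431/11).
Reduce top mod 11: now compute (2/11).
Pull out 2: since 11 ≡ 3 (mod 8), (2/11) = -1.
Reached (1/11) = 1. Collecting the sign flips along the way, the symbol is +1.

1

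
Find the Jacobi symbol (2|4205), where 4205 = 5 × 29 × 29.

-1

Pull out 2: since 4205 ≡ 5 (mod 8), (2/4205) = -1.
Reached (1/4205) = 1. Collecting the sign flips along the way, the symbol is -1.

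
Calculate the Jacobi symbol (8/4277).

-1

Pull out 2^3: since 4277 ≡ 5 (mod 8), (2/4277) = -1, so (2/4277)^3 = -1.
Reached (1/4277) = 1. Collecting the sign flips along the way, the symbol is -1.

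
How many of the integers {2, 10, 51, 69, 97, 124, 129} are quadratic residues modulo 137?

3

(2/137) = +1 → QR.
(10/137) = -1 → non-residue.
(51/137) = -1 → non-residue.
(69/137) = +1 → QR.
(97/137) = -1 → non-residue.
(124/137) = -1 → non-residue.
(129/137) = +1 → QR.
Total quadratic residues among the 7: 3.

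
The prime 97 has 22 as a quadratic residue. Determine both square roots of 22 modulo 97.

33, 64

97 ≡ 1 (mod 4), so we find a root by search.
Trying successive values, 33² = 1089 ≡ 22 (mod 97). The other root is 97 − 33 = 64.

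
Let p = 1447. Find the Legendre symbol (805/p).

-1

Reciprocity: 805 ≡ 1 and 1447 ≡ 3 (mod 4), so (805/1447) = +(1447/805).
Reduce top mod 805: now compute (642/805).
Pull out 2: since 805 ≡ 5 (mod 8), (2/805) = -1.
Reciprocity: 321 ≡ 1 and 805 ≡ 1 (mod 4), so (321/805) = +(805/321).
Reduce top mod 321: now compute (163/321).
Reciprocity: 163 ≡ 3 and 321 ≡ 1 (mod 4), so (163/321) = +(321/163).
Reduce top mod 163: now compute (158/163).
Pull out 2: since 163 ≡ 3 (mod 8), (2/163) = -1.
Reciprocity: 79 ≡ 3 and 163 ≡ 3 (mod 4), so (79/163) = −(163/79).
Reduce top mod 79: now compute (5/79).
Reciprocity: 5 ≡ 1 and 79 ≡ 3 (mod 4), so (5/79) = +(79/5).
Reduce top mod 5: now compute (4/5).
Pull out 2^2: since 5 ≡ 5 (mod 8), (2/5) = -1, so (2/5)^2 = +1.
Reached (1/5) = 1. Collecting the sign flips along the way, the symbol is -1.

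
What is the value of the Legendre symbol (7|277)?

1

Euler's criterion: (7/277) ≡ 7^138 (mod 277).
7^2 ≡ 49 (mod 277)
7^4 ≡ 185 (mod 277)
7^8 ≡ 154 (mod 277)
7^16 ≡ 171 (mod 277)
7^32 ≡ 156 (mod 277)
7^64 ≡ 237 (mod 277)
7^128 ≡ 215 (mod 277)
7^138 = 7^(128+8+2) ≡ 1 (mod 277).
Result is 1, so (7/277) = 1.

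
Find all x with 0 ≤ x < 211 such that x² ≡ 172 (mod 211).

52, 159

Since 211 ≡ 3 (mod 4), a square root of 172 is 172^((211+1)/4) = 172^53 mod 211.
Repeated squaring: 172^2≡44, 172^4≡37, 172^8≡103, 172^16≡59, 172^32≡105 (mod 211).
172^53 = 172^(32+16+4+1) ≡ 52 (mod 211).
Check: 52² = 2704 ≡ 172 (mod 211). The two roots are 52 and 159.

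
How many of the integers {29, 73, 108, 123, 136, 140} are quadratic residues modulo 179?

(29/179) = +1 → QR.
(73/179) = -1 → non-residue.
(108/179) = +1 → QR.
(123/179) = -1 → non-residue.
(136/179) = -1 → non-residue.
(140/179) = -1 → non-residue.
Total quadratic residues among the 6: 2.

2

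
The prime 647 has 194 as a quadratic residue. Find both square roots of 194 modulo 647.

29, 618

Since 647 ≡ 3 (mod 4), a square root of 194 is 194^((647+1)/4) = 194^162 mod 647.
Repeated squaring: 194^2≡110, 194^4≡454, 194^8≡370, 194^16≡383, 194^32≡467, 194^64≡50, 194^128≡559 (mod 647).
194^162 = 194^(128+32+2) ≡ 29 (mod 647).
Check: 29² = 841 ≡ 194 (mod 647). The two roots are 29 and 618.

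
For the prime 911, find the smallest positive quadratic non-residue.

(2/911) = +1, so 2 is a residue.
(3/911) = +1, so 3 is a residue.
(4/911) = +1, so 4 is a residue.
(5/911) = +1, so 5 is a residue.
(6/911) = +1, so 6 is a residue.
(7/911) = −1, so 7 is the smallest positive non-residue mod 911.

7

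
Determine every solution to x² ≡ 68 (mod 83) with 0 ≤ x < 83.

Since 83 ≡ 3 (mod 4), a square root of 68 is 68^((83+1)/4) = 68^21 mod 83.
Repeated squaring: 68^2≡59, 68^4≡78, 68^8≡25, 68^16≡44 (mod 83).
68^21 = 68^(16+4+1) ≡ 63 (mod 83).
Check: 63² = 3969 ≡ 68 (mod 83). The two roots are 20 and 63.

20, 63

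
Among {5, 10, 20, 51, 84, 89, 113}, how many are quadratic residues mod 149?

3

(5/149) = +1 → QR.
(10/149) = -1 → non-residue.
(20/149) = +1 → QR.
(51/149) = -1 → non-residue.
(84/149) = -1 → non-residue.
(89/149) = -1 → non-residue.
(113/149) = +1 → QR.
Total quadratic residues among the 7: 3.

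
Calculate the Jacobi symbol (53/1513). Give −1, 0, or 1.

1

Reciprocity: 53 ≡ 1 and 1513 ≡ 1 (mod 4), so (53/1513) = +(1513/53).
Reduce top mod 53: now compute (29/53).
Reciprocity: 29 ≡ 1 and 53 ≡ 1 (mod 4), so (29/53) = +(53/29).
Reduce top mod 29: now compute (24/29).
Pull out 2^3: since 29 ≡ 5 (mod 8), (2/29) = -1, so (2/29)^3 = -1.
Reciprocity: 3 ≡ 3 and 29 ≡ 1 (mod 4), so (3/29) = +(29/3).
Reduce top mod 3: now compute (2/3).
Pull out 2: since 3 ≡ 3 (mod 8), (2/3) = -1.
Reached (1/3) = 1. Collecting the sign flips along the way, the symbol is +1.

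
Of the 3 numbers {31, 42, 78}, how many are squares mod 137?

1

(31/137) = -1 → non-residue.
(42/137) = -1 → non-residue.
(78/137) = +1 → QR.
Total quadratic residues among the 3: 1.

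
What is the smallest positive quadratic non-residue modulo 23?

5

(2/23) = +1, so 2 is a residue.
(3/23) = +1, so 3 is a residue.
(4/23) = +1, so 4 is a residue.
(5/23) = −1, so 5 is the smallest positive non-residue mod 23.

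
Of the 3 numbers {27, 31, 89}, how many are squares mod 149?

1

(27/149) = -1 → non-residue.
(31/149) = +1 → QR.
(89/149) = -1 → non-residue.
Total quadratic residues among the 3: 1.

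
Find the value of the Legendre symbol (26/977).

-1

Pull out 2: since 977 ≡ 1 (mod 8), (2/977) = +1.
Reciprocity: 13 ≡ 1 and 977 ≡ 1 (mod 4), so (13/977) = +(977/13).
Reduce top mod 13: now compute (2/13).
Pull out 2: since 13 ≡ 5 (mod 8), (2/13) = -1.
Reached (1/13) = 1. Collecting the sign flips along the way, the symbol is -1.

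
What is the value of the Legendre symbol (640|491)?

-1

First reduce: 640 ≡ 149 (mod 491).
Reciprocity: 149 ≡ 1 and 491 ≡ 3 (mod 4), so (149/491) = +(491/149).
Reduce top mod 149: now compute (44/149).
Pull out 2^2: since 149 ≡ 5 (mod 8), (2/149) = -1, so (2/149)^2 = +1.
Reciprocity: 11 ≡ 3 and 149 ≡ 1 (mod 4), so (11/149) = +(149/11).
Reduce top mod 11: now compute (6/11).
Pull out 2: since 11 ≡ 3 (mod 8), (2/11) = -1.
Reciprocity: 3 ≡ 3 and 11 ≡ 3 (mod 4), so (3/11) = −(11/3).
Reduce top mod 3: now compute (2/3).
Pull out 2: since 3 ≡ 3 (mod 8), (2/3) = -1.
Reached (1/3) = 1. Collecting the sign flips along the way, the symbol is -1.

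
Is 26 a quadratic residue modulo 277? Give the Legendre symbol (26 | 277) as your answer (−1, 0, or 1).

Pull out 2: since 277 ≡ 5 (mod 8), (2/277) = -1.
Reciprocity: 13 ≡ 1 and 277 ≡ 1 (mod 4), so (13/277) = +(277/13).
Reduce top mod 13: now compute (4/13).
Pull out 2^2: since 13 ≡ 5 (mod 8), (2/13) = -1, so (2/13)^2 = +1.
Reached (1/13) = 1. Collecting the sign flips along the way, the symbol is -1.

-1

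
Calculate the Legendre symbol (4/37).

1

Euler's criterion: (4/37) ≡ 4^18 (mod 37).
4^2 ≡ 16 (mod 37)
4^4 ≡ 34 (mod 37)
4^8 ≡ 9 (mod 37)
4^16 ≡ 7 (mod 37)
4^18 = 4^(16+2) ≡ 1 (mod 37).
Result is 1, so (4/37) = 1.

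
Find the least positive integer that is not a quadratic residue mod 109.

(2/109) = −1, so 2 is the smallest positive non-residue mod 109.

2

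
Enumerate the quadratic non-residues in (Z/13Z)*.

2, 5, 6, 7, 8, 11

Square k = 1,…,6 (k and 13−k give the same square):
1²=1, 2²=4, 3²=9, 4²≡3, 5²≡12, 6²≡10 (mod 13).
The residues are {1, 3, 4, 9, 10, 12}; the non-residues are the remaining 6 nonzero classes.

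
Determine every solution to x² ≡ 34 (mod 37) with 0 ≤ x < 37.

16, 21

37 ≡ 1 (mod 4), so we find a root by search.
Trying successive values, 16² = 256 ≡ 34 (mod 37). The other root is 37 − 16 = 21.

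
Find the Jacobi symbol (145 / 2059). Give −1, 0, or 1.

Reciprocity: 145 ≡ 1 and 2059 ≡ 3 (mod 4), so (145/2059) = +(2059/145).
Reduce top mod 145: now compute (29/145).
Reciprocity: 29 ≡ 1 and 145 ≡ 1 (mod 4), so (29/145) = +(145/29).
Reduce top mod 29: now compute (0/29).
Top reduces to 0: gcd > 1, so the symbol is 0.

0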